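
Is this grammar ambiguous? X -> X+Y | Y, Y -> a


precedence layered via separate nonterminal Y: deterministic
Unambiguous


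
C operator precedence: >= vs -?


'-' is additive (level 9); '>=' is relational (level 7)
Higher level binds tighter
'-' has higher precedence than '>='


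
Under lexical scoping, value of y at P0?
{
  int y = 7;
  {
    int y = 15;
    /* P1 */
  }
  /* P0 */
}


y declared in the same block as P0
y = 7


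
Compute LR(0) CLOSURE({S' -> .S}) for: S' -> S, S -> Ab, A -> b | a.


Start: S' -> .S
For each item with dot before a nonterminal B, add B -> .γ for every B-production
Closure: [S' -> .S, S -> .Ab, A -> .b, A -> .a]


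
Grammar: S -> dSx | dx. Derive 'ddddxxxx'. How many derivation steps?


Derivation: S => dSx => ddSxx => dddSxxx => ddddxxxx
Steps: 4


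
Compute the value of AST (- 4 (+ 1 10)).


Evaluate inner: (+ 1 10) = 11
Evaluate root: (- 4 11) = -7
Result: -7


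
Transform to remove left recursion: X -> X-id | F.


Left-recursive alternatives: X-id; non-recursive: F
Introduce X': X -> FX', X' -> -idX' | ε


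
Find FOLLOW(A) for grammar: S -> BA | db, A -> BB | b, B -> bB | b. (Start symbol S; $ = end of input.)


$ ∈ FOLLOW(S). For each A -> αBβ: add FIRST(β)\{ε} to FOLLOW(B); if β nullable, add FOLLOW(A).
FOLLOW(A) = {$}


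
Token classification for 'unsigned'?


Pattern: reserved word
Type: KEYWORD


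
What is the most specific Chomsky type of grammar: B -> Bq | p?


Left-linear: every RHS is a terminal or one nonterminal followed by a terminal
Classification: Type 3 (Regular)


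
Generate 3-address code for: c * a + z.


Break into single-operator statements:
t1 = c * a
t2 = t1 + z


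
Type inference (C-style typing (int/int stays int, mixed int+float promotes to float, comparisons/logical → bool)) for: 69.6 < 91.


Operand types: float < int
Rule: comparison yields bool
Result type: bool


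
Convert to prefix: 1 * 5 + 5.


left-to-right (same/higher precedence on left): tree is (+ (* 1 5) 5)
Prefix: + * 1 5 5


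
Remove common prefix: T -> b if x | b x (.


Common prefix: 'b'
Factored: T -> b T', T' -> if x | x (


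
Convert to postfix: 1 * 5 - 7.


Left to right (same or higher precedence on left)
Postfix: 1 5 * 7 -


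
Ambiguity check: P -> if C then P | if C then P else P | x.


dangling else: 'if C then if C then x else x' parses two ways
Ambiguous


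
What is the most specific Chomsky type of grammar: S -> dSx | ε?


Single nonterminal LHS, but d^n x^n is not regular
Classification: Type 2 (Context-Free)


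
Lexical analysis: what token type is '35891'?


Pattern: digits only
Type: INTEGER_LITERAL


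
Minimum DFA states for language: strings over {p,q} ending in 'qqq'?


Track the longest suffix of input matching a prefix of 'qqq': 4 classes (prefixes of length 0..3)
Minimal DFA: 4 states


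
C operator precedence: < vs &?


'<' is relational (level 7); '&' is bitwise AND (level 5)
Higher level binds tighter
'<' has higher precedence than '&'


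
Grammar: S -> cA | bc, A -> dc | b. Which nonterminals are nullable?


A nonterminal is nullable iff some alternative derives ε (directly, or every symbol in it is nullable)
Nullable: {}


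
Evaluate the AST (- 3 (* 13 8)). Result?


Evaluate inner: (* 13 8) = 104
Evaluate root: (- 3 104) = -101
Result: -101


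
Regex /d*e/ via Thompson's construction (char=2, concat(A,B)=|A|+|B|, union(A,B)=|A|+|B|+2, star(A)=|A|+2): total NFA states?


Syntax tree has 2 char leaf(s), 0 union(s), 1 star(s)
chars contribute 2×2 = 4; each union adds +2; each star adds +2
Total: 4 + 0 + 2 = 6 states


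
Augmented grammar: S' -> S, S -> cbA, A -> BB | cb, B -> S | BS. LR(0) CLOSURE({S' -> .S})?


Start: S' -> .S
For each item with dot before a nonterminal B, add B -> .γ for every B-production
Closure: [S' -> .S, S -> .cbA]


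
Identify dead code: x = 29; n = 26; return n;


x is assigned but never read
Dead: 'x = 29'


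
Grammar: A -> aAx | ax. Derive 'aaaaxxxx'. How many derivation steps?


Derivation: A => aAx => aaAxx => aaaAxxx => aaaaxxxx
Steps: 4


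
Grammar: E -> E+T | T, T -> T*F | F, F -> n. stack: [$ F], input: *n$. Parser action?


'F' (not preceded by T*) is the handle for T -> F
Action: reduce (T -> F)


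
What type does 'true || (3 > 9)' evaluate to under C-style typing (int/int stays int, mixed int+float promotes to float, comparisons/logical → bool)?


Operand types: bool || bool
Rule: logical operators take bool operands and yield bool
Result type: bool


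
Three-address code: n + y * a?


Break into single-operator statements:
t1 = y * a
t2 = n + t1


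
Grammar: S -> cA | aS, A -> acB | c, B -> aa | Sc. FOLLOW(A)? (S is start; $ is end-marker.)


$ ∈ FOLLOW(S). For each A -> αBβ: add FIRST(β)\{ε} to FOLLOW(B); if β nullable, add FOLLOW(A).
FOLLOW(A) = {$, c}


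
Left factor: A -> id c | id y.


Common prefix: 'id'
Factored: A -> id A', A' -> c | y


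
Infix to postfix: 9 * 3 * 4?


Left to right (same or higher precedence on left)
Postfix: 9 3 * 4 *


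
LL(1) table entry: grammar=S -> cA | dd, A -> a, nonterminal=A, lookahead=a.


For [A, a]: 'a' ∈ FIRST(a)
Entry: A -> a


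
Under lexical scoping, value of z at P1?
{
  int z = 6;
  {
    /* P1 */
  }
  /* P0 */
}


P1's block does not declare z; resolves to the enclosing declaration at depth 0
z = 6


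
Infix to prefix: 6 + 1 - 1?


left-to-right (same/higher precedence on left): tree is (- (+ 6 1) 1)
Prefix: - + 6 1 1


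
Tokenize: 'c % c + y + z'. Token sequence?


Scan left to right, longest-match per lexeme
Tokens: ID(c), OP(%), ID(c), OP(+), ID(y), OP(+), ID(z)


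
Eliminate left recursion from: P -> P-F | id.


Left-recursive alternatives: P-F; non-recursive: id
Introduce P': P -> idP', P' -> -FP' | ε


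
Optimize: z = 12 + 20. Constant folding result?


12 + 20 = 32 at compile time
Optimized: z = 32


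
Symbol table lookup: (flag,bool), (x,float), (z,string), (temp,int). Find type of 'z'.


Lookup 'z' → type string


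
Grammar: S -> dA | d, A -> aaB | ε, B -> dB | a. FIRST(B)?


Per alternative of B: FIRST(dB) = {d}; FIRST(a) = {a}
FIRST(B) = {a, d}


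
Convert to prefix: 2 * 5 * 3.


left-to-right (same/higher precedence on left): tree is (* (* 2 5) 3)
Prefix: * * 2 5 3


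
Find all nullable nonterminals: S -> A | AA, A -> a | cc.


A nonterminal is nullable iff some alternative derives ε (directly, or every symbol in it is nullable)
Nullable: {}


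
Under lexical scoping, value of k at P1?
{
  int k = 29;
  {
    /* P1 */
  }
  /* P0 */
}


P1's block does not declare k; resolves to the enclosing declaration at depth 0
k = 29


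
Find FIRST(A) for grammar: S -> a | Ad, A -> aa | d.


Per alternative of A: FIRST(aa) = {a}; FIRST(d) = {d}
FIRST(A) = {a, d}


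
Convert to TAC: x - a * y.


Break into single-operator statements:
t1 = a * y
t2 = x - t1


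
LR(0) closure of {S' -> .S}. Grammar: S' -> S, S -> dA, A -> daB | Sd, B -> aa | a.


Start: S' -> .S
For each item with dot before a nonterminal B, add B -> .γ for every B-production
Closure: [S' -> .S, S -> .dA]


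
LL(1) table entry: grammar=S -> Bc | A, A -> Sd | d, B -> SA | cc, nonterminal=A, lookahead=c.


For [A, c]: 'c' ∈ FIRST(Sd)
Entry: A -> Sd


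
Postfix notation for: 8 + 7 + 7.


Left to right (same or higher precedence on left)
Postfix: 8 7 + 7 +


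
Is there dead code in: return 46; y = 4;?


statement follows a return and is unreachable
Dead: 'y = 4'


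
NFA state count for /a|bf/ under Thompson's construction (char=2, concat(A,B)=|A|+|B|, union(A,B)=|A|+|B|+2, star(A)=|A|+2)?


Syntax tree has 3 char leaf(s), 1 union(s), 0 star(s)
chars contribute 3×2 = 6; each union adds +2; each star adds +2
Total: 6 + 2 + 0 = 8 states


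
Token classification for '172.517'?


Pattern: digits with a decimal point
Type: FLOAT_LITERAL


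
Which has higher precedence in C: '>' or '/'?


'/' is multiplicative (level 10); '>' is relational (level 7)
Higher level binds tighter
'/' has higher precedence than '>'


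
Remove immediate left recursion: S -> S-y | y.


Left-recursive alternatives: S-y; non-recursive: y
Introduce S': S -> yS', S' -> -yS' | ε


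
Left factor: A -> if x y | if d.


Common prefix: 'if'
Factored: A -> if A', A' -> x y | d


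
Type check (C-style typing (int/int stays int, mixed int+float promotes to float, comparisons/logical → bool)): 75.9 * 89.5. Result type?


Operand types: float * float
Rule: mixed int/float promotes to float; int/int stays int
Result type: float


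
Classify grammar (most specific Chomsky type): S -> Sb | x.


Left-linear: every RHS is a terminal or one nonterminal followed by a terminal
Classification: Type 3 (Regular)


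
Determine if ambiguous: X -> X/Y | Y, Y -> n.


precedence layered via separate nonterminal Y: deterministic
Unambiguous


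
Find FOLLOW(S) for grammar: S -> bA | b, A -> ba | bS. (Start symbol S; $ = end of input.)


$ ∈ FOLLOW(S). For each A -> αBβ: add FIRST(β)\{ε} to FOLLOW(B); if β nullable, add FOLLOW(A).
FOLLOW(S) = {$}


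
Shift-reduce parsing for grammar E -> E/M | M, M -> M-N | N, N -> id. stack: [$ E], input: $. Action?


start symbol E on stack, input exhausted
Action: accept


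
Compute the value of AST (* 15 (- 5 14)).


Evaluate inner: (- 5 14) = -9
Evaluate root: (* 15 -9) = -135
Result: -135


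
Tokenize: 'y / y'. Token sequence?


Scan left to right, longest-match per lexeme
Tokens: ID(y), OP(/), ID(y)


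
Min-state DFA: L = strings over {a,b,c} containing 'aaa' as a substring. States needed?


KMP-style automaton: 3 progress states + 1 absorbing accept = 4
Minimal DFA: 4 states


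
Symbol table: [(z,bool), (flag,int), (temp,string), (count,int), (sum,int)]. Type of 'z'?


Lookup 'z' → type bool


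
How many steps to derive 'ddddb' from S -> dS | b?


Derivation: S => dS => ddS => dddS => ddddS => ddddb
Steps: 5


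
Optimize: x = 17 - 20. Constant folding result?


17 - 20 = -3 at compile time
Optimized: x = -3


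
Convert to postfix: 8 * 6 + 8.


Left to right (same or higher precedence on left)
Postfix: 8 6 * 8 +


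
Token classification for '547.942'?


Pattern: digits with a decimal point
Type: FLOAT_LITERAL


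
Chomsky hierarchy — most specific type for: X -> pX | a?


Right-linear: every RHS is a terminal or a terminal followed by one nonterminal
Classification: Type 3 (Regular)


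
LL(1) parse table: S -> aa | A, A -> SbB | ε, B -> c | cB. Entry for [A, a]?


For [A, a]: 'a' ∈ FIRST(SbB)
Entry: A -> SbB


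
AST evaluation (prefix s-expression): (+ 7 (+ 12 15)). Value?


Evaluate inner: (+ 12 15) = 27
Evaluate root: (+ 7 27) = 34
Result: 34


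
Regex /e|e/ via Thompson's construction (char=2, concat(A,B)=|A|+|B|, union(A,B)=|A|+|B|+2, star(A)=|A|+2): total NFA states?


Syntax tree has 2 char leaf(s), 1 union(s), 0 star(s)
chars contribute 2×2 = 4; each union adds +2; each star adds +2
Total: 4 + 2 + 0 = 6 states


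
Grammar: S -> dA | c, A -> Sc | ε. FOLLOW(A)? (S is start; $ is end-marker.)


$ ∈ FOLLOW(S). For each A -> αBβ: add FIRST(β)\{ε} to FOLLOW(B); if β nullable, add FOLLOW(A).
FOLLOW(A) = {$, c}


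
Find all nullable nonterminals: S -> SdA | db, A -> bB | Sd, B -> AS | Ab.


A nonterminal is nullable iff some alternative derives ε (directly, or every symbol in it is nullable)
Nullable: {}


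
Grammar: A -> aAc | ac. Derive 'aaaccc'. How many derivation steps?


Derivation: A => aAc => aaAcc => aaaccc
Steps: 3


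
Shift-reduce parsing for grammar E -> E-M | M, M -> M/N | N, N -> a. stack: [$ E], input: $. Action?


start symbol E on stack, input exhausted
Action: accept


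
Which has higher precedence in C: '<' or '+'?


'+' is additive (level 9); '<' is relational (level 7)
Higher level binds tighter
'+' has higher precedence than '<'


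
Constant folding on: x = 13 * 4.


13 * 4 = 52 at compile time
Optimized: x = 52


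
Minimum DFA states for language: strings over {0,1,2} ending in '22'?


Track the longest suffix of input matching a prefix of '22': 3 classes (prefixes of length 0..2)
Minimal DFA: 3 states


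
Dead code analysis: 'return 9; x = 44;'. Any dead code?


statement follows a return and is unreachable
Dead: 'x = 44'


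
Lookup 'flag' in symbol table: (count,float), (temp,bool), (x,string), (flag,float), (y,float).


Lookup 'flag' → type float


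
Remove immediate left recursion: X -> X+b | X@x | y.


Left-recursive alternatives: X+b, X@x; non-recursive: y
Introduce X': X -> yX', X' -> +bX' | @xX' | ε


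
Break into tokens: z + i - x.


Scan left to right, longest-match per lexeme
Tokens: ID(z), OP(+), ID(i), OP(-), ID(x)


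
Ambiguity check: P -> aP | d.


right-linear, alternatives start with distinct terminals 'a' vs 'd': unique leftmost derivation
Unambiguous


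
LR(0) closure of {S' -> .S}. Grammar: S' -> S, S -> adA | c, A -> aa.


Start: S' -> .S
For each item with dot before a nonterminal B, add B -> .γ for every B-production
Closure: [S' -> .S, S -> .adA, S -> .c]


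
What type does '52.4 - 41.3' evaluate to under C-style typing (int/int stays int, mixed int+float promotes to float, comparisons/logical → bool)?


Operand types: float - float
Rule: mixed int/float promotes to float; int/int stays int
Result type: float


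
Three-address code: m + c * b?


Break into single-operator statements:
t1 = c * b
t2 = m + t1


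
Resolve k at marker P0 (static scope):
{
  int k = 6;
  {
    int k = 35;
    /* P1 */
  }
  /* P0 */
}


k declared in the same block as P0
k = 6


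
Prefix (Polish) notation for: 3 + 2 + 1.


left-to-right (same/higher precedence on left): tree is (+ (+ 3 2) 1)
Prefix: + + 3 2 1


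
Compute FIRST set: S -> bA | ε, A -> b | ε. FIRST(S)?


Per alternative of S: FIRST(bA) = {b}; FIRST(ε) = {ε}
FIRST(S) = {b, ε}


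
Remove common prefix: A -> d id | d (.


Common prefix: 'd'
Factored: A -> d A', A' -> id | (


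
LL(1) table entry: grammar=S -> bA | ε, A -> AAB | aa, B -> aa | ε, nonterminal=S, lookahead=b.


For [S, b]: 'b' ∈ FIRST(bA)
Entry: S -> bA


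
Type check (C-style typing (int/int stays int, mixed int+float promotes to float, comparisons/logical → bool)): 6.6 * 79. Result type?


Operand types: float * int
Rule: mixed int/float promotes to float; int/int stays int
Result type: float


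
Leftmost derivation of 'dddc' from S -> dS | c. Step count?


Derivation: S => dS => ddS => dddS => dddc
Steps: 4


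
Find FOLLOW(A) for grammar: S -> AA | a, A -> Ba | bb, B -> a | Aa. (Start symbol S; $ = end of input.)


$ ∈ FOLLOW(S). For each A -> αBβ: add FIRST(β)\{ε} to FOLLOW(B); if β nullable, add FOLLOW(A).
FOLLOW(A) = {$, a, b}


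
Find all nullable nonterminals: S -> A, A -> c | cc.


A nonterminal is nullable iff some alternative derives ε (directly, or every symbol in it is nullable)
Nullable: {}


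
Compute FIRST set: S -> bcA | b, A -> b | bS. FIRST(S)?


Per alternative of S: FIRST(bcA) = {b}; FIRST(b) = {b}
FIRST(S) = {b}


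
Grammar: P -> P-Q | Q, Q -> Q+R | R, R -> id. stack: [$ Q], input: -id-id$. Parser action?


lookahead ∉ {+} so Q won't extend; reduce P -> Q
Action: reduce (P -> Q)


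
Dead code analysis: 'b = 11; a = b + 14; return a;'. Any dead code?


b is read by a's definition; a is returned
No dead code


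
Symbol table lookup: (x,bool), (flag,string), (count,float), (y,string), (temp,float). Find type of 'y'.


Lookup 'y' → type string


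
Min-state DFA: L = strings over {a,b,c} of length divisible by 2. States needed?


Track length mod 2: states 0..1, accept at 0
Minimal DFA: 2 states


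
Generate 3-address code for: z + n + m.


Break into single-operator statements:
t1 = z + n
t2 = t1 + m


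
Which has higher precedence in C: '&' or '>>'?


'>>' is shift (level 8); '&' is bitwise AND (level 5)
Higher level binds tighter
'>>' has higher precedence than '&'


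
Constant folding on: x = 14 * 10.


14 * 10 = 140 at compile time
Optimized: x = 140


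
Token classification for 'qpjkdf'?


Pattern: letter/underscore followed by alphanumerics, not a keyword
Type: IDENTIFIER


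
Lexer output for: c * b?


Scan left to right, longest-match per lexeme
Tokens: ID(c), OP(*), ID(b)


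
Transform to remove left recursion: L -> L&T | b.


Left-recursive alternatives: L&T; non-recursive: b
Introduce L': L -> bL', L' -> &TL' | ε


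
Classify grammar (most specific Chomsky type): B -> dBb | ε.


Single nonterminal LHS, but d^n b^n is not regular
Classification: Type 2 (Context-Free)


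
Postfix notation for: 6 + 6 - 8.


Left to right (same or higher precedence on left)
Postfix: 6 6 + 8 -


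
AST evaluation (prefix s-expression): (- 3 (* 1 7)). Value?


Evaluate inner: (* 1 7) = 7
Evaluate root: (- 3 7) = -4
Result: -4


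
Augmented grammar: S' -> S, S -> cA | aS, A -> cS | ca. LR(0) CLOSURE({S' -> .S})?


Start: S' -> .S
For each item with dot before a nonterminal B, add B -> .γ for every B-production
Closure: [S' -> .S, S -> .cA, S -> .aS]


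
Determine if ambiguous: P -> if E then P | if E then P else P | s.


dangling else: 'if E then if E then s else s' parses two ways
Ambiguous


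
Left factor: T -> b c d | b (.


Common prefix: 'b'
Factored: T -> b T', T' -> c d | (


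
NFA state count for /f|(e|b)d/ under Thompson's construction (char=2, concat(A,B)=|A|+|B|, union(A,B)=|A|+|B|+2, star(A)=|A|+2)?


Syntax tree has 4 char leaf(s), 2 union(s), 0 star(s)
chars contribute 4×2 = 8; each union adds +2; each star adds +2
Total: 8 + 4 + 0 = 12 states


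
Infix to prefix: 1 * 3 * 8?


left-to-right (same/higher precedence on left): tree is (* (* 1 3) 8)
Prefix: * * 1 3 8


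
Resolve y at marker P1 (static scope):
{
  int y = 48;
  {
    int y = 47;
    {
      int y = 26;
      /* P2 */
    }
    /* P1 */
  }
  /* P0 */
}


y declared in the same block as P1
y = 47


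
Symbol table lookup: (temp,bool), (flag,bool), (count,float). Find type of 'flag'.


Lookup 'flag' → type bool


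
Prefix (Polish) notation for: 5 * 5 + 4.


left-to-right (same/higher precedence on left): tree is (+ (* 5 5) 4)
Prefix: + * 5 5 4


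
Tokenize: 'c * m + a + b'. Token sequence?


Scan left to right, longest-match per lexeme
Tokens: ID(c), OP(*), ID(m), OP(+), ID(a), OP(+), ID(b)


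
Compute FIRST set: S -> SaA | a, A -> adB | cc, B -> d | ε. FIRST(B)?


Per alternative of B: FIRST(d) = {d}; FIRST(ε) = {ε}
FIRST(B) = {d, ε}


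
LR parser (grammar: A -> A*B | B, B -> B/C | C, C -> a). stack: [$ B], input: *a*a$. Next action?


lookahead ∉ {/} so B won't extend; reduce A -> B
Action: reduce (A -> B)


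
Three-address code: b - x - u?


Break into single-operator statements:
t1 = b - x
t2 = t1 - u


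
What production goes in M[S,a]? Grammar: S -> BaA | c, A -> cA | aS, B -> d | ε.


For [S, a]: 'a' ∈ FIRST(BaA)
Entry: S -> BaA


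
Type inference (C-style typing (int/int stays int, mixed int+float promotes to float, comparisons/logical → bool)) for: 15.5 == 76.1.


Operand types: float == float
Rule: comparison yields bool
Result type: bool


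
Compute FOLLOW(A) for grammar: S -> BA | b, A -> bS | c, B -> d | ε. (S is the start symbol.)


$ ∈ FOLLOW(S). For each A -> αBβ: add FIRST(β)\{ε} to FOLLOW(B); if β nullable, add FOLLOW(A).
FOLLOW(A) = {$}


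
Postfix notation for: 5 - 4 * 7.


* has higher precedence, evaluate 4*7 first
Postfix: 5 4 7 * -


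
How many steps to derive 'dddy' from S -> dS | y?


Derivation: S => dS => ddS => dddS => dddy
Steps: 4


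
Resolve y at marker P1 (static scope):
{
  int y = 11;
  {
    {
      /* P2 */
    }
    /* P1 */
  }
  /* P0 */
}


P1's block does not declare y; resolves to the enclosing declaration at depth 0
y = 11


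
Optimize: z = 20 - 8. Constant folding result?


20 - 8 = 12 at compile time
Optimized: z = 12


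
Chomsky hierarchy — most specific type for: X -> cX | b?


Right-linear: every RHS is a terminal or a terminal followed by one nonterminal
Classification: Type 3 (Regular)


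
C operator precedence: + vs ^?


'+' is additive (level 9); '^' is bitwise XOR (level 4)
Higher level binds tighter
'+' has higher precedence than '^'


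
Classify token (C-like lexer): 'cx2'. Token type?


Pattern: letter/underscore followed by alphanumerics, not a keyword
Type: IDENTIFIER


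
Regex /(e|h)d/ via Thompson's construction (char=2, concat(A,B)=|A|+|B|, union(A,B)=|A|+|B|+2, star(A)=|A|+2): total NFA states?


Syntax tree has 3 char leaf(s), 1 union(s), 0 star(s)
chars contribute 3×2 = 6; each union adds +2; each star adds +2
Total: 6 + 2 + 0 = 8 states


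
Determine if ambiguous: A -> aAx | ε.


balanced a^n…x^n: each string has a unique parse
Unambiguous


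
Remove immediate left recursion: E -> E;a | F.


Left-recursive alternatives: E;a; non-recursive: F
Introduce E': E -> FE', E' -> ;aE' | ε


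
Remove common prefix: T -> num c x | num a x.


Common prefix: 'num'
Factored: T -> num T', T' -> c x | a x


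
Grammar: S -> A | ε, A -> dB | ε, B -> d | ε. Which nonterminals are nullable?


A nonterminal is nullable iff some alternative derives ε (directly, or every symbol in it is nullable)
Nullable: {A, B, S}


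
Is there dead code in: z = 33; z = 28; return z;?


first assignment to z is overwritten before any read
Dead: 'z = 33'


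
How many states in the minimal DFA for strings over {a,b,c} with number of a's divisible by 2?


Track (count of a) mod 2: states 0..1, accept at 0
Minimal DFA: 2 states


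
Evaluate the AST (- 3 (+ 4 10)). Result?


Evaluate inner: (+ 4 10) = 14
Evaluate root: (- 3 14) = -11
Result: -11


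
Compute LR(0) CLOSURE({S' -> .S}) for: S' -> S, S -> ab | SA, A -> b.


Start: S' -> .S
For each item with dot before a nonterminal B, add B -> .γ for every B-production
Closure: [S' -> .S, S -> .ab, S -> .SA]


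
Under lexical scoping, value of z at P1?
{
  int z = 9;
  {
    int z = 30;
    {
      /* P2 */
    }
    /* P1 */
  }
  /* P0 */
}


z declared in the same block as P1
z = 30


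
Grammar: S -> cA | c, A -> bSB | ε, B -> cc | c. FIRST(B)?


Per alternative of B: FIRST(cc) = {c}; FIRST(c) = {c}
FIRST(B) = {c}


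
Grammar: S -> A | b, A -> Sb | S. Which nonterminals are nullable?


A nonterminal is nullable iff some alternative derives ε (directly, or every symbol in it is nullable)
Nullable: {}


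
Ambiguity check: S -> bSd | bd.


balanced b^n…d^n: each string has a unique parse
Unambiguous


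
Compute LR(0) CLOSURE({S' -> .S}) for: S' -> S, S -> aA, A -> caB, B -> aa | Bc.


Start: S' -> .S
For each item with dot before a nonterminal B, add B -> .γ for every B-production
Closure: [S' -> .S, S -> .aA]


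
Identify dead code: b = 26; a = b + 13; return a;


b is read by a's definition; a is returned
No dead code


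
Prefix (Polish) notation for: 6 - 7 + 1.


left-to-right (same/higher precedence on left): tree is (+ (- 6 7) 1)
Prefix: + - 6 7 1


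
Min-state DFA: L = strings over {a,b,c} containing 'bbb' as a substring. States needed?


KMP-style automaton: 3 progress states + 1 absorbing accept = 4
Minimal DFA: 4 states


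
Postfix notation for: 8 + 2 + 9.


Left to right (same or higher precedence on left)
Postfix: 8 2 + 9 +


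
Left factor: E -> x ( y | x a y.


Common prefix: 'x'
Factored: E -> x E', E' -> ( y | a y


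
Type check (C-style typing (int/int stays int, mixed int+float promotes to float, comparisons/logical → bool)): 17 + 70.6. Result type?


Operand types: int + float
Rule: mixed int/float promotes to float; int/int stays int
Result type: float


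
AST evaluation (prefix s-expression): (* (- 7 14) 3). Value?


Evaluate inner: (- 7 14) = -7
Evaluate root: (* -7 3) = -21
Result: -21


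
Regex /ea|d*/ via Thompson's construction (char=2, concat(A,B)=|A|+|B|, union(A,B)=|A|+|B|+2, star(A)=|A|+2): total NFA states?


Syntax tree has 3 char leaf(s), 1 union(s), 1 star(s)
chars contribute 3×2 = 6; each union adds +2; each star adds +2
Total: 6 + 2 + 2 = 10 states


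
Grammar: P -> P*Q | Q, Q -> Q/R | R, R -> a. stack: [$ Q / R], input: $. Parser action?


handle 'Q/R' on top
Action: reduce (Q -> Q/R)


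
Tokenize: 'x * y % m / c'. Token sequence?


Scan left to right, longest-match per lexeme
Tokens: ID(x), OP(*), ID(y), OP(%), ID(m), OP(/), ID(c)


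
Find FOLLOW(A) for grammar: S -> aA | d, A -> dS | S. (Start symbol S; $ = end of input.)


$ ∈ FOLLOW(S). For each A -> αBβ: add FIRST(β)\{ε} to FOLLOW(B); if β nullable, add FOLLOW(A).
FOLLOW(A) = {$}


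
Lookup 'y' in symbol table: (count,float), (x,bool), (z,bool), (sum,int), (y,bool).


Lookup 'y' → type bool


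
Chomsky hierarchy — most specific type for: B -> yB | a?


Right-linear: every RHS is a terminal or a terminal followed by one nonterminal
Classification: Type 3 (Regular)


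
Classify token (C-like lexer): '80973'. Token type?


Pattern: digits only
Type: INTEGER_LITERAL


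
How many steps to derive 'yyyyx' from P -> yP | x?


Derivation: P => yP => yyP => yyyP => yyyyP => yyyyx
Steps: 5


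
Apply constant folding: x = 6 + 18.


6 + 18 = 24 at compile time
Optimized: x = 24


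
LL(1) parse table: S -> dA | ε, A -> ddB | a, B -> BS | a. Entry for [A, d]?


For [A, d]: 'd' ∈ FIRST(ddB)
Entry: A -> ddB


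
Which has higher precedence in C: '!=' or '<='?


'<=' is relational (level 7); '!=' is equality (level 6)
Higher level binds tighter
'<=' has higher precedence than '!='


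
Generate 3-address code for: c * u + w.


Break into single-operator statements:
t1 = c * u
t2 = t1 + w


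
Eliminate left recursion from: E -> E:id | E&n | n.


Left-recursive alternatives: E:id, E&n; non-recursive: n
Introduce E': E -> nE', E' -> :idE' | &nE' | ε


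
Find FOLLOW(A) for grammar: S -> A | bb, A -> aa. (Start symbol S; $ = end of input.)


$ ∈ FOLLOW(S). For each A -> αBβ: add FIRST(β)\{ε} to FOLLOW(B); if β nullable, add FOLLOW(A).
FOLLOW(A) = {$}


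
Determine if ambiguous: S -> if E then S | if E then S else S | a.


dangling else: 'if E then if E then a else a' parses two ways
Ambiguous


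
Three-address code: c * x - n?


Break into single-operator statements:
t1 = c * x
t2 = t1 - n


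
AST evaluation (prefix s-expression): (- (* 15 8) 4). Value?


Evaluate inner: (* 15 8) = 120
Evaluate root: (- 120 4) = 116
Result: 116


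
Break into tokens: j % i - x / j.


Scan left to right, longest-match per lexeme
Tokens: ID(j), OP(%), ID(i), OP(-), ID(x), OP(/), ID(j)


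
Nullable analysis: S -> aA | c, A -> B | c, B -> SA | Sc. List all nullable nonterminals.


A nonterminal is nullable iff some alternative derives ε (directly, or every symbol in it is nullable)
Nullable: {}


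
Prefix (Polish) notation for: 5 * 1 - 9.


left-to-right (same/higher precedence on left): tree is (- (* 5 1) 9)
Prefix: - * 5 1 9


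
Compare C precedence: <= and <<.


'<<' is shift (level 8); '<=' is relational (level 7)
Higher level binds tighter
'<<' has higher precedence than '<='


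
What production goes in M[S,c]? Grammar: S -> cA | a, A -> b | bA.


For [S, c]: 'c' ∈ FIRST(cA)
Entry: S -> cA


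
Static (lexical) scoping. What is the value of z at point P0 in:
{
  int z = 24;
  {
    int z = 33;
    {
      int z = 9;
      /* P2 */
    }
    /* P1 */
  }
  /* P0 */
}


z declared in the same block as P0
z = 24


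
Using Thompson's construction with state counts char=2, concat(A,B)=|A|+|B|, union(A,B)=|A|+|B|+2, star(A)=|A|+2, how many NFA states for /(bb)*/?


Syntax tree has 2 char leaf(s), 0 union(s), 1 star(s)
chars contribute 2×2 = 4; each union adds +2; each star adds +2
Total: 4 + 0 + 2 = 6 states


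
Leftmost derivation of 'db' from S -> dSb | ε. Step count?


Derivation: S => dSb => db
Steps: 2


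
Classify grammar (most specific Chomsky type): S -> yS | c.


Right-linear: every RHS is a terminal or a terminal followed by one nonterminal
Classification: Type 3 (Regular)


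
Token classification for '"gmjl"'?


Pattern: double-quoted sequence
Type: STRING_LITERAL


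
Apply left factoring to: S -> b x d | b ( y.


Common prefix: 'b'
Factored: S -> b S', S' -> x d | ( y


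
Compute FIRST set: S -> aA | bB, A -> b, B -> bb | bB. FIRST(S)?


Per alternative of S: FIRST(aA) = {a}; FIRST(bB) = {b}
FIRST(S) = {a, b}


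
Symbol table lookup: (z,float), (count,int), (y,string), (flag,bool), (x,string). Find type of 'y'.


Lookup 'y' → type string


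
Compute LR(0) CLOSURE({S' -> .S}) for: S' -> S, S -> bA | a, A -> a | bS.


Start: S' -> .S
For each item with dot before a nonterminal B, add B -> .γ for every B-production
Closure: [S' -> .S, S -> .bA, S -> .a]


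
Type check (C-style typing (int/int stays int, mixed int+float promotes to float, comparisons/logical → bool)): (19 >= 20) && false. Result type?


Operand types: bool && bool
Rule: logical operators take bool operands and yield bool
Result type: bool


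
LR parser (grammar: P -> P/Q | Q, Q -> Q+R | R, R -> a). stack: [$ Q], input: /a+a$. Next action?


lookahead ∉ {+} so Q won't extend; reduce P -> Q
Action: reduce (P -> Q)


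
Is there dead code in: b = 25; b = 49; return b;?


first assignment to b is overwritten before any read
Dead: 'b = 25'


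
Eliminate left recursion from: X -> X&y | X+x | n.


Left-recursive alternatives: X&y, X+x; non-recursive: n
Introduce X': X -> nX', X' -> &yX' | +xX' | ε


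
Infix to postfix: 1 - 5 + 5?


Left to right (same or higher precedence on left)
Postfix: 1 5 - 5 +


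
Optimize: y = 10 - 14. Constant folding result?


10 - 14 = -4 at compile time
Optimized: y = -4


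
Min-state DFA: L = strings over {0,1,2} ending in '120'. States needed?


Track the longest suffix of input matching a prefix of '120': 4 classes (prefixes of length 0..3)
Minimal DFA: 4 states


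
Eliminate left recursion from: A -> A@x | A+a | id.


Left-recursive alternatives: A@x, A+a; non-recursive: id
Introduce A': A -> idA', A' -> @xA' | +aA' | ε


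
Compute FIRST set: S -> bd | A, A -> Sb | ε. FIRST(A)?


Per alternative of A: FIRST(Sb) = {b}; FIRST(ε) = {ε}
FIRST(A) = {b, ε}


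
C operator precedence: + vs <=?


'+' is additive (level 9); '<=' is relational (level 7)
Higher level binds tighter
'+' has higher precedence than '<='


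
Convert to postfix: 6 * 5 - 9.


Left to right (same or higher precedence on left)
Postfix: 6 5 * 9 -


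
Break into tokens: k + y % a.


Scan left to right, longest-match per lexeme
Tokens: ID(k), OP(+), ID(y), OP(%), ID(a)


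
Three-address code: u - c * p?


Break into single-operator statements:
t1 = c * p
t2 = u - t1


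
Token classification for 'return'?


Pattern: reserved word
Type: KEYWORD


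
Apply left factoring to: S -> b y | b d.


Common prefix: 'b'
Factored: S -> b S', S' -> y | d


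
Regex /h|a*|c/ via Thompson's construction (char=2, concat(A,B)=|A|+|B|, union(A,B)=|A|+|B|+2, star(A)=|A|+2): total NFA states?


Syntax tree has 3 char leaf(s), 2 union(s), 1 star(s)
chars contribute 3×2 = 6; each union adds +2; each star adds +2
Total: 6 + 4 + 2 = 12 states


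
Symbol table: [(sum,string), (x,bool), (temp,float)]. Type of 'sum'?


Lookup 'sum' → type string


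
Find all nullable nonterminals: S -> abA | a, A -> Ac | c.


A nonterminal is nullable iff some alternative derives ε (directly, or every symbol in it is nullable)
Nullable: {}


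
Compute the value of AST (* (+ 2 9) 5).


Evaluate inner: (+ 2 9) = 11
Evaluate root: (* 11 5) = 55
Result: 55


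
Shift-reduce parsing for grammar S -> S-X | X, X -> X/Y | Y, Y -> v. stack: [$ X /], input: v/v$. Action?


no handle; shift 'v'
Action: shift


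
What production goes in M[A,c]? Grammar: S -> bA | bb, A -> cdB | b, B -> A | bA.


For [A, c]: 'c' ∈ FIRST(cdB)
Entry: A -> cdB


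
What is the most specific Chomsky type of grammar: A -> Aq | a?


Left-linear: every RHS is a terminal or one nonterminal followed by a terminal
Classification: Type 3 (Regular)


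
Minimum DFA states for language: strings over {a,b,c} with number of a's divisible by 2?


Track (count of a) mod 2: states 0..1, accept at 0
Minimal DFA: 2 states


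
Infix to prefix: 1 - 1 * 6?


'*' binds tighter: tree is (- 1 (* 1 6))
Prefix: - 1 * 1 6


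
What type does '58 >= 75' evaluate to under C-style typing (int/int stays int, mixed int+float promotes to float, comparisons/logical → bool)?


Operand types: int >= int
Rule: comparison yields bool
Result type: bool


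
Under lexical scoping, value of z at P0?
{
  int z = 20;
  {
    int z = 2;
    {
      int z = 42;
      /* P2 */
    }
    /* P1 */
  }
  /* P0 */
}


z declared in the same block as P0
z = 20


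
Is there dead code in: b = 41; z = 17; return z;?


b is assigned but never read
Dead: 'b = 41'


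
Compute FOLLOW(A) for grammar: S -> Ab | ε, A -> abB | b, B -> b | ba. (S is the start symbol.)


$ ∈ FOLLOW(S). For each A -> αBβ: add FIRST(β)\{ε} to FOLLOW(B); if β nullable, add FOLLOW(A).
FOLLOW(A) = {b}


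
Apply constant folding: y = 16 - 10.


16 - 10 = 6 at compile time
Optimized: y = 6


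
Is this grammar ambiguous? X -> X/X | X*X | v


'v/v*v' has two parse trees (no precedence encoded between / and *)
Ambiguous


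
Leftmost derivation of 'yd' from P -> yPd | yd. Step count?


Derivation: P => yd
Steps: 1


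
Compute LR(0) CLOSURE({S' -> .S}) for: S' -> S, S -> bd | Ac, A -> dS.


Start: S' -> .S
For each item with dot before a nonterminal B, add B -> .γ for every B-production
Closure: [S' -> .S, S -> .bd, S -> .Ac, A -> .dS]


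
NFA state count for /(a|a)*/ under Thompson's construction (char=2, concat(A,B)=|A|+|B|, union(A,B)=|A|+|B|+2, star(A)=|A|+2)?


Syntax tree has 2 char leaf(s), 1 union(s), 1 star(s)
chars contribute 2×2 = 4; each union adds +2; each star adds +2
Total: 4 + 2 + 2 = 8 states


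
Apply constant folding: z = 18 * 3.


18 * 3 = 54 at compile time
Optimized: z = 54


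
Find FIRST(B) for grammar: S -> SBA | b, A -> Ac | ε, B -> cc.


Per alternative of B: FIRST(cc) = {c}
FIRST(B) = {c}


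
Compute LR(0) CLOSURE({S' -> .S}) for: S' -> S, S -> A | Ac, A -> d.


Start: S' -> .S
For each item with dot before a nonterminal B, add B -> .γ for every B-production
Closure: [S' -> .S, S -> .A, S -> .Ac, A -> .d]


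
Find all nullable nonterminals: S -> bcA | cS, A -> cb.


A nonterminal is nullable iff some alternative derives ε (directly, or every symbol in it is nullable)
Nullable: {}


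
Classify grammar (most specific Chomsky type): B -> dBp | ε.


Single nonterminal LHS, but d^n p^n is not regular
Classification: Type 2 (Context-Free)


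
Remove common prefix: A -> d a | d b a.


Common prefix: 'd'
Factored: A -> d A', A' -> a | b a


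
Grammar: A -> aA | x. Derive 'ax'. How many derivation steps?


Derivation: A => aA => ax
Steps: 2


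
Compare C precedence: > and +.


'+' is additive (level 9); '>' is relational (level 7)
Higher level binds tighter
'+' has higher precedence than '>'


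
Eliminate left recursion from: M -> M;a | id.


Left-recursive alternatives: M;a; non-recursive: id
Introduce M': M -> idM', M' -> ;aM' | ε


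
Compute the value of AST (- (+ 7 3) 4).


Evaluate inner: (+ 7 3) = 10
Evaluate root: (- 10 4) = 6
Result: 6


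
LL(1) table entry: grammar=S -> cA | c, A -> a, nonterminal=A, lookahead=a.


For [A, a]: 'a' ∈ FIRST(a)
Entry: A -> a


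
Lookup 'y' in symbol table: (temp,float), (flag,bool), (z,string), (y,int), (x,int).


Lookup 'y' → type int


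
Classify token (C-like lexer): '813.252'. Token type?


Pattern: digits with a decimal point
Type: FLOAT_LITERAL


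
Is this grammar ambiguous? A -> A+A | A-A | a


'a+a-a' has two parse trees (no precedence encoded between + and -)
Ambiguous


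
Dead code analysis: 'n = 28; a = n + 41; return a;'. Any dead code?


n is read by a's definition; a is returned
No dead code


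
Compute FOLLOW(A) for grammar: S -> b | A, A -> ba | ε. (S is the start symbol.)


$ ∈ FOLLOW(S). For each A -> αBβ: add FIRST(β)\{ε} to FOLLOW(B); if β nullable, add FOLLOW(A).
FOLLOW(A) = {$}


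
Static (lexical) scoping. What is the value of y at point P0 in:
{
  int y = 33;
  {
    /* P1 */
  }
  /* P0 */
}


y declared in the same block as P0
y = 33


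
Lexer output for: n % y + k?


Scan left to right, longest-match per lexeme
Tokens: ID(n), OP(%), ID(y), OP(+), ID(k)


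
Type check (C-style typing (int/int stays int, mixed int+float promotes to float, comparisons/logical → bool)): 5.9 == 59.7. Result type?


Operand types: float == float
Rule: comparison yields bool
Result type: bool


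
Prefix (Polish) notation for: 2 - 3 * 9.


'*' binds tighter: tree is (- 2 (* 3 9))
Prefix: - 2 * 3 9


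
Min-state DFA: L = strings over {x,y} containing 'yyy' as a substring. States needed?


KMP-style automaton: 3 progress states + 1 absorbing accept = 4
Minimal DFA: 4 states


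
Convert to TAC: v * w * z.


Break into single-operator statements:
t1 = v * w
t2 = t1 * z


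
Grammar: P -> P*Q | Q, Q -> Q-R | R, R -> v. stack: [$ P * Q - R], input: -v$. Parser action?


handle 'Q-R' on top
Action: reduce (Q -> Q-R)


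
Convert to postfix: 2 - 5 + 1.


Left to right (same or higher precedence on left)
Postfix: 2 5 - 1 +


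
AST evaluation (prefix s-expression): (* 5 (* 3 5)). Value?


Evaluate inner: (* 3 5) = 15
Evaluate root: (* 5 15) = 75
Result: 75


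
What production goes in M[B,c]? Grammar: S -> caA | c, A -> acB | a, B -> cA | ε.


For [B, c]: 'c' ∈ FIRST(cA)
Entry: B -> cA


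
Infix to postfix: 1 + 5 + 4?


Left to right (same or higher precedence on left)
Postfix: 1 5 + 4 +


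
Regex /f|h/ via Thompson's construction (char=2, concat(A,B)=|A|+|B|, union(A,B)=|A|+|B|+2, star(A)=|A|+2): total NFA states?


Syntax tree has 2 char leaf(s), 1 union(s), 0 star(s)
chars contribute 2×2 = 4; each union adds +2; each star adds +2
Total: 4 + 2 + 0 = 6 states


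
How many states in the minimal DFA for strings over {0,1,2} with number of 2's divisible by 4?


Track (count of 2) mod 4: states 0..3, accept at 0
Minimal DFA: 4 states


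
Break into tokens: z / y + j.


Scan left to right, longest-match per lexeme
Tokens: ID(z), OP(/), ID(y), OP(+), ID(j)


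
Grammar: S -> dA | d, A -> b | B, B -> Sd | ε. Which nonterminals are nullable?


A nonterminal is nullable iff some alternative derives ε (directly, or every symbol in it is nullable)
Nullable: {A, B}
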